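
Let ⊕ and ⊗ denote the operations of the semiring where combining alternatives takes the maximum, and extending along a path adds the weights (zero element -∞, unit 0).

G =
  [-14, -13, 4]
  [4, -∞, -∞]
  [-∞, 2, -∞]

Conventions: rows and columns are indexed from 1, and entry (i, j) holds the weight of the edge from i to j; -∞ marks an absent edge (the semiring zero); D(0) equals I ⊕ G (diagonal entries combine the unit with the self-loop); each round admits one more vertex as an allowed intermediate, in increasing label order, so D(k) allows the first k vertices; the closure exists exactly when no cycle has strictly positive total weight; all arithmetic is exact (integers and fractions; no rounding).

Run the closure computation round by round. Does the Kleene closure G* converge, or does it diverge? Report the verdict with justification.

D(0):
  [0, -13, 4]
  [4, 0, -∞]
  [-∞, 2, 0]
D(1):
  [0, -13, 4]
  [4, 0, 8]
  [-∞, 2, 0]
Detection: at round 2, diagonal entry (3, 3) turns strictly positive.
Key observation: the cycle 3->2->1->3 has total weight 2 + 4 + 4, which is strictly positive.
Answer: DIVERGES — positive cycle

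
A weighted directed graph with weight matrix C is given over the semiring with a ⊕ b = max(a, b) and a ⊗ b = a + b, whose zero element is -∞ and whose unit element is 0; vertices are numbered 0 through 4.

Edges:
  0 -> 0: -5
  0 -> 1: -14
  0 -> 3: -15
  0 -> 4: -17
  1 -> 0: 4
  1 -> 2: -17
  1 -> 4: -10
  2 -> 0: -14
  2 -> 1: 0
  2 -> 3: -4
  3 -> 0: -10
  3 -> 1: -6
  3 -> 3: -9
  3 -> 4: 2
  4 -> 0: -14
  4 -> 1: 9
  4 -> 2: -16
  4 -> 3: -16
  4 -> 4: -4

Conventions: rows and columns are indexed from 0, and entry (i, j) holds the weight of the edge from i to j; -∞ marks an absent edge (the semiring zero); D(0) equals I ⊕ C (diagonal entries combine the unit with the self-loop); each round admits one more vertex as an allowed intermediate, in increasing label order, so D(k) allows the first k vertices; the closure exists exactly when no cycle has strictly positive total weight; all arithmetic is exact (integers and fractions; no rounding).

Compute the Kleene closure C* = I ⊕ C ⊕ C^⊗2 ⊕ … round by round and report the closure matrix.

D(0):
  [0, -14, -∞, -15, -17]
  [4, 0, -17, -∞, -10]
  [-14, 0, 0, -4, -∞]
  [-10, -6, -∞, 0, 2]
  [-14, 9, -16, -16, 0]
D(1):
  [0, -14, -∞, -15, -17]
  [4, 0, -17, -11, -10]
  [-14, 0, 0, -4, -31]
  [-10, -6, -∞, 0, 2]
  [-14, 9, -16, -16, 0]
D(2):
  [0, -14, -31, -15, -17]
  [4, 0, -17, -11, -10]
  [4, 0, 0, -4, -10]
  [-2, -6, -23, 0, 2]
  [13, 9, -8, -2, 0]
D(3):
  [0, -14, -31, -15, -17]
  [4, 0, -17, -11, -10]
  [4, 0, 0, -4, -10]
  [-2, -6, -23, 0, 2]
  [13, 9, -8, -2, 0]
D(4):
  [0, -14, -31, -15, -13]
  [4, 0, -17, -11, -9]
  [4, 0, 0, -4, -2]
  [-2, -6, -23, 0, 2]
  [13, 9, -8, -2, 0]
D(5):
  [0, -4, -21, -15, -13]
  [4, 0, -17, -11, -9]
  [11, 7, 0, -4, -2]
  [15, 11, -6, 0, 2]
  [13, 9, -8, -2, 0]
Answer: C* = [[0, -4, -21, -15, -13], [4, 0, -17, -11, -9], [11, 7, 0, -4, -2], [15, 11, -6, 0, 2], [13, 9, -8, -2, 0]]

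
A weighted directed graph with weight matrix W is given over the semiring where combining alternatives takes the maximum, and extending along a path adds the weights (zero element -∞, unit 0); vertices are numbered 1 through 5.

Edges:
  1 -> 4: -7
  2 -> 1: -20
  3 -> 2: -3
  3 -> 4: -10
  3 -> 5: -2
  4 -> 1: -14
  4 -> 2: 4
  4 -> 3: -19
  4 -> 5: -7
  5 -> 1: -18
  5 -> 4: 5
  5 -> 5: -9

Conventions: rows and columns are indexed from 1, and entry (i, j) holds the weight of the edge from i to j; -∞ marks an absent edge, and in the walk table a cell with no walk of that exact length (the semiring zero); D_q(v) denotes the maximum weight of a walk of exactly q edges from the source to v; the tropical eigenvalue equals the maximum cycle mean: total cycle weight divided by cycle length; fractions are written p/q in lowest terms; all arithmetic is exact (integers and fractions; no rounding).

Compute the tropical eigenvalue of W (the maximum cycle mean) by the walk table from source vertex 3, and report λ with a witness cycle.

q=0: [-∞, -∞, 0, -∞, -∞]
q=1: [-∞, -3, -∞, -10, -2]
q=2: [-20, -6, -29, 3, -11]
q=3: [-11, 7, -16, -6, -4]
q=4: [-13, -2, -25, 1, -13]
q=5: [-13, 5, -18, -8, -6]
Optimal cycle mean attained by: cycle 4->5->4, total (-7) + 5, length 2.
Answer: λ = -1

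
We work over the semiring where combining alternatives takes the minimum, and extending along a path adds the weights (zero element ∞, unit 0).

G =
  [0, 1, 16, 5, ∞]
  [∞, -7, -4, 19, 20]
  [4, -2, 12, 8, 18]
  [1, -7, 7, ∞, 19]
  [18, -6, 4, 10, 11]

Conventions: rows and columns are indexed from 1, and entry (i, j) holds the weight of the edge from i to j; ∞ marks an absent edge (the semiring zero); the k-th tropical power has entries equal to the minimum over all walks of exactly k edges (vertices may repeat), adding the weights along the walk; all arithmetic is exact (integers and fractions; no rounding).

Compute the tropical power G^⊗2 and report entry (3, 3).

G^⊗2:
  [0, -6, -3, 5, 21]
  [0, -14, -11, 4, 13]
  [4, -9, -6, 9, 18]
  [1, -14, -11, 6, 13]
  [8, -13, -10, 12, 14]
Key observation: the optimum is the walk 3->2->3, with weight (-2) + (-4) = -6.
Optimal value attained by: walk 3->2->3.
Answer: (G^⊗2)[3][3] = -6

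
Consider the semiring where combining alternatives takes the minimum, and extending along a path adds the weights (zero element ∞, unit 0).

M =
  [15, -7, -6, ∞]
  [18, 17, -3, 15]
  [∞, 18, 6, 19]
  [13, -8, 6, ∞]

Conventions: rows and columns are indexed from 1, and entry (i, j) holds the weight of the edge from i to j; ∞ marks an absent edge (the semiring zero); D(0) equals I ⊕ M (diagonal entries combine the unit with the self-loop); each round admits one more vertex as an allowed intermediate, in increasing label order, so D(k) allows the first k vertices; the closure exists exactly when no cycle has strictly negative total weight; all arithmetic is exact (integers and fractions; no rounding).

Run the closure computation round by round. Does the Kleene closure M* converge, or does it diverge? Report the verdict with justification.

D(0):
  [0, -7, -6, ∞]
  [18, 0, -3, 15]
  [∞, 18, 0, 19]
  [13, -8, 6, 0]
D(1):
  [0, -7, -6, ∞]
  [18, 0, -3, 15]
  [∞, 18, 0, 19]
  [13, -8, 6, 0]
D(2):
  [0, -7, -10, 8]
  [18, 0, -3, 15]
  [36, 18, 0, 19]
  [10, -8, -11, 0]
D(3):
  [0, -7, -10, 8]
  [18, 0, -3, 15]
  [36, 18, 0, 19]
  [10, -8, -11, 0]
D(4):
  [0, -7, -10, 8]
  [18, 0, -3, 15]
  [29, 11, 0, 19]
  [10, -8, -11, 0]
Key observation: every diagonal entry stays at the unit through all rounds, so no improving cycle exists.
Answer: CONVERGES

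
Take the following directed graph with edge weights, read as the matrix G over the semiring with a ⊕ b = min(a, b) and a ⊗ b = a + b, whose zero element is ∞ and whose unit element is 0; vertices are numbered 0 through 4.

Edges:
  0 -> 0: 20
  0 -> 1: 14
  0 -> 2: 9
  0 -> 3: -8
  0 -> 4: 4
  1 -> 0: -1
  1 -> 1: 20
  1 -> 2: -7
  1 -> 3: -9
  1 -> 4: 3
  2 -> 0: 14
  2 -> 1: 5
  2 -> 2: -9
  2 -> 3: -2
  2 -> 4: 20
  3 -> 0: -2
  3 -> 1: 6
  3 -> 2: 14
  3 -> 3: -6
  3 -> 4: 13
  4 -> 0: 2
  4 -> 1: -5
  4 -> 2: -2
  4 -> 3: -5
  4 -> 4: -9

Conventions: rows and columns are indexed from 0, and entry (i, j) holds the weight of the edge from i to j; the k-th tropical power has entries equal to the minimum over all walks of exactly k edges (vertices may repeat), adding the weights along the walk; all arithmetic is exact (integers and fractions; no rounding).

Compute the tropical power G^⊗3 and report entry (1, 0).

G^⊗2:
  [-10, -2, 0, -14, -5]
  [-11, -3, -16, -15, -6]
  [-4, -4, -18, -11, 8]
  [-8, 0, -1, -12, 2]
  [-7, -14, -12, -14, -18]
G^⊗3:
  [-16, -10, -9, -20, -14]
  [-17, -11, -25, -21, -15]
  [-13, -13, -27, -20, -1]
  [-14, -6, -10, -18, -7]
  [-16, -23, -21, -23, -27]
Key observation: the optimum is the walk 1->3->3->0, with weight (-9) + (-6) + (-2) = -17.
Optimal value attained by: walk 1->3->3->0.
Answer: (G^⊗3)[1][0] = -17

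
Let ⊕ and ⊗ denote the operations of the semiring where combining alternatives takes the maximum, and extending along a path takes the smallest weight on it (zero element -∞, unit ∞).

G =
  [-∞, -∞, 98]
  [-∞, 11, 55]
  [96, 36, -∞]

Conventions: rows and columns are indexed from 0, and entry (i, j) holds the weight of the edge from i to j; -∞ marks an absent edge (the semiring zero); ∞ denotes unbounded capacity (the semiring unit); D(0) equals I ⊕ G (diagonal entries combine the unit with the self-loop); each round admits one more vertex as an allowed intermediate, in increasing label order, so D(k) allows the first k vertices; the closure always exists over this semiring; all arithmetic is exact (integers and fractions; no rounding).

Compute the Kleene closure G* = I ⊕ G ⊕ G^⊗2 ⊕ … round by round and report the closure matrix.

D(0):
  [∞, -∞, 98]
  [-∞, ∞, 55]
  [96, 36, ∞]
D(1):
  [∞, -∞, 98]
  [-∞, ∞, 55]
  [96, 36, ∞]
D(2):
  [∞, -∞, 98]
  [-∞, ∞, 55]
  [96, 36, ∞]
D(3):
  [∞, 36, 98]
  [55, ∞, 55]
  [96, 36, ∞]
Answer: G* = [[∞, 36, 98], [55, ∞, 55], [96, 36, ∞]]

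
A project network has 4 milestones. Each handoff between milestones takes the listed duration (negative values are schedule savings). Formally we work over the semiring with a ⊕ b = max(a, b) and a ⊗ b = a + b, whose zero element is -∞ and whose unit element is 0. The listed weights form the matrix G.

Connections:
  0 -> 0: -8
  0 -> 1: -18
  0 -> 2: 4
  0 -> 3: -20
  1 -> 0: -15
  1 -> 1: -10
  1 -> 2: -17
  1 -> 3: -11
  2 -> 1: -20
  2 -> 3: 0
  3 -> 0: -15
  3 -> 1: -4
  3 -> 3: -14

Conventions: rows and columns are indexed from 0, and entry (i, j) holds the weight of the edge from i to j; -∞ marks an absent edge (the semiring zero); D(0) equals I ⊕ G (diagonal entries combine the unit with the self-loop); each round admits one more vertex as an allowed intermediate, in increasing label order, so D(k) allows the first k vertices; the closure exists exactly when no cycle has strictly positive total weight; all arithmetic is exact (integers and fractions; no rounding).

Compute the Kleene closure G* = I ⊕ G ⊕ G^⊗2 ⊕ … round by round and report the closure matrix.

D(0):
  [0, -18, 4, -20]
  [-15, 0, -17, -11]
  [-∞, -20, 0, 0]
  [-15, -4, -∞, 0]
D(1):
  [0, -18, 4, -20]
  [-15, 0, -11, -11]
  [-∞, -20, 0, 0]
  [-15, -4, -11, 0]
D(2):
  [0, -18, 4, -20]
  [-15, 0, -11, -11]
  [-35, -20, 0, 0]
  [-15, -4, -11, 0]
D(3):
  [0, -16, 4, 4]
  [-15, 0, -11, -11]
  [-35, -20, 0, 0]
  [-15, -4, -11, 0]
D(4):
  [0, 0, 4, 4]
  [-15, 0, -11, -11]
  [-15, -4, 0, 0]
  [-15, -4, -11, 0]
Answer: G* = [[0, 0, 4, 4], [-15, 0, -11, -11], [-15, -4, 0, 0], [-15, -4, -11, 0]]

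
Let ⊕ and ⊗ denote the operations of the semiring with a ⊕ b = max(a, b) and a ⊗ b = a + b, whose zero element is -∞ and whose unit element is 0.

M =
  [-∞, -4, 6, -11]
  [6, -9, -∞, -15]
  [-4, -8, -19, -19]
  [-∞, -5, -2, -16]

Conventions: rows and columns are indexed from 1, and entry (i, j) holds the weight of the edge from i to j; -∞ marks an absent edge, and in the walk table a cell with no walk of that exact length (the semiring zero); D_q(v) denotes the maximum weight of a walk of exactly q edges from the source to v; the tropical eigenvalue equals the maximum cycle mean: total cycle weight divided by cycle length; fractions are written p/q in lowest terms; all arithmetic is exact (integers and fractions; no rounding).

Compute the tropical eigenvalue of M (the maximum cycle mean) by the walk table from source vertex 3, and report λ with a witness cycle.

q=0: [-∞, -∞, 0, -∞]
q=1: [-4, -8, -19, -19]
q=2: [-2, -8, 2, -15]
q=3: [-2, -6, 4, -13]
q=4: [0, -4, 4, -13]
Optimal cycle mean attained by: cycle 1->3->2->1, total 6 + (-8) + 6, length 3.
Answer: λ = 4/3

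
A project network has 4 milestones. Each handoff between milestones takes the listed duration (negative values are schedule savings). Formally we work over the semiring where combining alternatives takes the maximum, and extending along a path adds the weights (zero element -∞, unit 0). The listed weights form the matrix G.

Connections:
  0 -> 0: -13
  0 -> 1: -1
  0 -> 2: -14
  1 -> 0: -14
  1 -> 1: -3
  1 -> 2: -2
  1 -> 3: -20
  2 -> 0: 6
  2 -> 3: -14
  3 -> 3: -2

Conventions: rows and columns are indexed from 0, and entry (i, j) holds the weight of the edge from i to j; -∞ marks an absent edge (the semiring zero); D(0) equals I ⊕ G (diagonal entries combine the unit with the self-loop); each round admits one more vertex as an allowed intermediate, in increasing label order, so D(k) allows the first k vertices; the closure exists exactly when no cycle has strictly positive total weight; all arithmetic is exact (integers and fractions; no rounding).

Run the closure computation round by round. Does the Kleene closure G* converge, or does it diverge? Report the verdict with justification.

D(0):
  [0, -1, -14, -∞]
  [-14, 0, -2, -20]
  [6, -∞, 0, -14]
  [-∞, -∞, -∞, 0]
D(1):
  [0, -1, -14, -∞]
  [-14, 0, -2, -20]
  [6, 5, 0, -14]
  [-∞, -∞, -∞, 0]
Detection: at round 2, diagonal entry (2, 2) turns strictly positive.
Key observation: the cycle 2->0->1->2 has total weight 6 + (-1) + (-2), which is strictly positive.
Answer: DIVERGES — positive cycle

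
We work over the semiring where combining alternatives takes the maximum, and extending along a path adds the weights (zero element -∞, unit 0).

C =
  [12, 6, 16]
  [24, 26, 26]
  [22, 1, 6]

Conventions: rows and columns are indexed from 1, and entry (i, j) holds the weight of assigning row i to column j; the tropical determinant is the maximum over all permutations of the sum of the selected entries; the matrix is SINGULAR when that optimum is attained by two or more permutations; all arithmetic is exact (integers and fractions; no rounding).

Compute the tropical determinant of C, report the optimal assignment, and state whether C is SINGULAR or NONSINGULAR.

σ = (1, 2, 3): 12 + 26 + 6 = 44
σ = (1, 3, 2): 12 + 26 + 1 = 39
σ = (2, 1, 3): 6 + 24 + 6 = 36
σ = (2, 3, 1): 6 + 26 + 22 = 54
σ = (3, 1, 2): 16 + 24 + 1 = 41
σ = (3, 2, 1): 16 + 26 + 22 = 64
Optimal value attained by: σ = (3, 2, 1).
Answer: det⊕(C) = 64; verdict: NONSINGULAR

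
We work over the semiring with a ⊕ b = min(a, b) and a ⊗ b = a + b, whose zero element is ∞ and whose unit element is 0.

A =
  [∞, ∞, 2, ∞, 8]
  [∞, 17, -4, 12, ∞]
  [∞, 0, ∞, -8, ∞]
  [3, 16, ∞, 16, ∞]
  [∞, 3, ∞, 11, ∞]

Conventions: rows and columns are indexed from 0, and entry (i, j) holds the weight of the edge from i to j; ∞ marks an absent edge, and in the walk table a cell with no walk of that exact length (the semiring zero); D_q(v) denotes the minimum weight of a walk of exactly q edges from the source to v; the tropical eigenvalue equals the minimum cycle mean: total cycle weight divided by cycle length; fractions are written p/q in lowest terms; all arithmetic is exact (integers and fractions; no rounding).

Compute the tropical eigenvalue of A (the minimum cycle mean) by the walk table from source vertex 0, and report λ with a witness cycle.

q=0: [0, ∞, ∞, ∞, ∞]
q=1: [∞, ∞, 2, ∞, 8]
q=2: [∞, 2, ∞, -6, ∞]
q=3: [-3, 10, -2, 10, ∞]
q=4: [13, -2, -1, -10, 5]
q=5: [-7, -1, -6, -9, 21]
Optimal cycle mean attained by: cycle 1->2->1, total (-4) + 0, length 2.
Answer: λ = -2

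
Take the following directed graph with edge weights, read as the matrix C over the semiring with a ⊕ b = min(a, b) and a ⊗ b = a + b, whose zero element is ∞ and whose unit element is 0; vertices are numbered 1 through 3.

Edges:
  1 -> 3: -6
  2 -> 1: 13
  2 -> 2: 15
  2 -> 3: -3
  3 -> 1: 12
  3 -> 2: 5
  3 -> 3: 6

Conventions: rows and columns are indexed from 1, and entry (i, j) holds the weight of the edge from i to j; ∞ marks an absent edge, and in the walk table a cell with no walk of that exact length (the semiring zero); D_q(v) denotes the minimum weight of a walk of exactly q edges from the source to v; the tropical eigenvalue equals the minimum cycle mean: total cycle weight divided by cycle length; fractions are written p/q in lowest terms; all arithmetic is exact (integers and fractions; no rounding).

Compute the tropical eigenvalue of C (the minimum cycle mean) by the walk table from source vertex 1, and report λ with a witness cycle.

q=0: [0, ∞, ∞]
q=1: [∞, ∞, -6]
q=2: [6, -1, 0]
q=3: [12, 5, -4]
Optimal cycle mean attained by: cycle 2->3->2, total (-3) + 5, length 2.
Answer: λ = 1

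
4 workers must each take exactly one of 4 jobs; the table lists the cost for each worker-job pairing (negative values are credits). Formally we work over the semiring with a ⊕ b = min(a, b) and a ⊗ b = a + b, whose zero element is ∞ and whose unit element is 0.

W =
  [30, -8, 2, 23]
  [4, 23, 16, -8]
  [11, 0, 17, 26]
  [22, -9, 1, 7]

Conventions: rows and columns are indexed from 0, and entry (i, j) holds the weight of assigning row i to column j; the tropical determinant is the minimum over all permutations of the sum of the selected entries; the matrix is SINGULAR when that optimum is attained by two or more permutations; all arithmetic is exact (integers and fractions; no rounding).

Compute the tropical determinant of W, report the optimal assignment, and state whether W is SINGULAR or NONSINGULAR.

σ = (0, 1, 2, 3): 30 + 23 + 17 + 7 = 77
σ = (0, 1, 3, 2): 30 + 23 + 26 + 1 = 80
σ = (0, 2, 1, 3): 30 + 16 + 0 + 7 = 53
σ = (0, 2, 3, 1): 30 + 16 + 26 + (-9) = 63
σ = (0, 3, 1, 2): 30 + (-8) + 0 + 1 = 23
σ = (0, 3, 2, 1): 30 + (-8) + 17 + (-9) = 30
σ = (1, 0, 2, 3): (-8) + 4 + 17 + 7 = 20
σ = (1, 0, 3, 2): (-8) + 4 + 26 + 1 = 23
σ = (1, 2, 0, 3): (-8) + 16 + 11 + 7 = 26
σ = (1, 2, 3, 0): (-8) + 16 + 26 + 22 = 56
σ = (1, 3, 0, 2): (-8) + (-8) + 11 + 1 = -4
σ = (1, 3, 2, 0): (-8) + (-8) + 17 + 22 = 23
σ = (2, 0, 1, 3): 2 + 4 + 0 + 7 = 13
σ = (2, 0, 3, 1): 2 + 4 + 26 + (-9) = 23
σ = (2, 1, 0, 3): 2 + 23 + 11 + 7 = 43
σ = (2, 1, 3, 0): 2 + 23 + 26 + 22 = 73
σ = (2, 3, 0, 1): 2 + (-8) + 11 + (-9) = -4
σ = (2, 3, 1, 0): 2 + (-8) + 0 + 22 = 16
σ = (3, 0, 1, 2): 23 + 4 + 0 + 1 = 28
σ = (3, 0, 2, 1): 23 + 4 + 17 + (-9) = 35
σ = (3, 1, 0, 2): 23 + 23 + 11 + 1 = 58
σ = (3, 1, 2, 0): 23 + 23 + 17 + 22 = 85
σ = (3, 2, 0, 1): 23 + 16 + 11 + (-9) = 41
σ = (3, 2, 1, 0): 23 + 16 + 0 + 22 = 61
Optimal value attained by: σ = (1, 3, 0, 2).
Answer: det⊕(W) = -4; verdict: SINGULAR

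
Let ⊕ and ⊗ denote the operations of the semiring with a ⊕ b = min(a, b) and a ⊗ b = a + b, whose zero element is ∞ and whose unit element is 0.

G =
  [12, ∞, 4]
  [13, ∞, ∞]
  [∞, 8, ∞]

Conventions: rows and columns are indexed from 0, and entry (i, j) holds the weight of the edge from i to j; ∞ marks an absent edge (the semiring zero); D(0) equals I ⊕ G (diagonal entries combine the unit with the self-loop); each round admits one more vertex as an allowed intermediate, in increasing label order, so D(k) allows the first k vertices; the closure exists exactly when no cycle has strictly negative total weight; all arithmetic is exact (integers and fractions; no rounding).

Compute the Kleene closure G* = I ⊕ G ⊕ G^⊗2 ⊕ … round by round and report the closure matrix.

D(0):
  [0, ∞, 4]
  [13, 0, ∞]
  [∞, 8, 0]
D(1):
  [0, ∞, 4]
  [13, 0, 17]
  [∞, 8, 0]
D(2):
  [0, ∞, 4]
  [13, 0, 17]
  [21, 8, 0]
D(3):
  [0, 12, 4]
  [13, 0, 17]
  [21, 8, 0]
Answer: G* = [[0, 12, 4], [13, 0, 17], [21, 8, 0]]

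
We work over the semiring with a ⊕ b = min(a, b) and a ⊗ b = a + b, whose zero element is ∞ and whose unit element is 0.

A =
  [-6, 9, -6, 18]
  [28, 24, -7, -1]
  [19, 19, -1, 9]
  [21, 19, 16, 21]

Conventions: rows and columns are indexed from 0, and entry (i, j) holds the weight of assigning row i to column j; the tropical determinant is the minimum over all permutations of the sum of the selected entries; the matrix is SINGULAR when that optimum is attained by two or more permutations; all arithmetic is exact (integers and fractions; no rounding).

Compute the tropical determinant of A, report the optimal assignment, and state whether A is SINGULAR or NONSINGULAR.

σ = (0, 1, 2, 3): (-6) + 24 + (-1) + 21 = 38
σ = (0, 1, 3, 2): (-6) + 24 + 9 + 16 = 43
σ = (0, 2, 1, 3): (-6) + (-7) + 19 + 21 = 27
σ = (0, 2, 3, 1): (-6) + (-7) + 9 + 19 = 15
σ = (0, 3, 1, 2): (-6) + (-1) + 19 + 16 = 28
σ = (0, 3, 2, 1): (-6) + (-1) + (-1) + 19 = 11
σ = (1, 0, 2, 3): 9 + 28 + (-1) + 21 = 57
σ = (1, 0, 3, 2): 9 + 28 + 9 + 16 = 62
σ = (1, 2, 0, 3): 9 + (-7) + 19 + 21 = 42
σ = (1, 2, 3, 0): 9 + (-7) + 9 + 21 = 32
σ = (1, 3, 0, 2): 9 + (-1) + 19 + 16 = 43
σ = (1, 3, 2, 0): 9 + (-1) + (-1) + 21 = 28
σ = (2, 0, 1, 3): (-6) + 28 + 19 + 21 = 62
σ = (2, 0, 3, 1): (-6) + 28 + 9 + 19 = 50
σ = (2, 1, 0, 3): (-6) + 24 + 19 + 21 = 58
σ = (2, 1, 3, 0): (-6) + 24 + 9 + 21 = 48
σ = (2, 3, 0, 1): (-6) + (-1) + 19 + 19 = 31
σ = (2, 3, 1, 0): (-6) + (-1) + 19 + 21 = 33
σ = (3, 0, 1, 2): 18 + 28 + 19 + 16 = 81
σ = (3, 0, 2, 1): 18 + 28 + (-1) + 19 = 64
σ = (3, 1, 0, 2): 18 + 24 + 19 + 16 = 77
σ = (3, 1, 2, 0): 18 + 24 + (-1) + 21 = 62
σ = (3, 2, 0, 1): 18 + (-7) + 19 + 19 = 49
σ = (3, 2, 1, 0): 18 + (-7) + 19 + 21 = 51
Optimal value attained by: σ = (0, 3, 2, 1).
Answer: det⊕(A) = 11; verdict: NONSINGULAR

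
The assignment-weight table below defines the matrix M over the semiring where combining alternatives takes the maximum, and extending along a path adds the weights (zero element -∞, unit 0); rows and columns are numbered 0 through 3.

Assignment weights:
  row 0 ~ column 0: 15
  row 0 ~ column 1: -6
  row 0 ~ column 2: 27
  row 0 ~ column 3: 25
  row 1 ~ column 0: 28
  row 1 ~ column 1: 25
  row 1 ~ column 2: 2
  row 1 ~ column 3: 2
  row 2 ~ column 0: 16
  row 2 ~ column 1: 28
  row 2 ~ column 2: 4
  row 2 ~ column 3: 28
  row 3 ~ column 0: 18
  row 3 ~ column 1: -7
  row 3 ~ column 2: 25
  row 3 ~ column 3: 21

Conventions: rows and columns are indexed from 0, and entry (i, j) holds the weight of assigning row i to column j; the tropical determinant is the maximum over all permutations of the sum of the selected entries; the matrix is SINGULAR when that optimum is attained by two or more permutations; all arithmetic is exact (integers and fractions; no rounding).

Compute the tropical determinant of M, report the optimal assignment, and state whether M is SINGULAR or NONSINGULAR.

σ = (0, 1, 2, 3): 15 + 25 + 4 + 21 = 65
σ = (0, 1, 3, 2): 15 + 25 + 28 + 25 = 93
σ = (0, 2, 1, 3): 15 + 2 + 28 + 21 = 66
σ = (0, 2, 3, 1): 15 + 2 + 28 + (-7) = 38
σ = (0, 3, 1, 2): 15 + 2 + 28 + 25 = 70
σ = (0, 3, 2, 1): 15 + 2 + 4 + (-7) = 14
σ = (1, 0, 2, 3): (-6) + 28 + 4 + 21 = 47
σ = (1, 0, 3, 2): (-6) + 28 + 28 + 25 = 75
σ = (1, 2, 0, 3): (-6) + 2 + 16 + 21 = 33
σ = (1, 2, 3, 0): (-6) + 2 + 28 + 18 = 42
σ = (1, 3, 0, 2): (-6) + 2 + 16 + 25 = 37
σ = (1, 3, 2, 0): (-6) + 2 + 4 + 18 = 18
σ = (2, 0, 1, 3): 27 + 28 + 28 + 21 = 104
σ = (2, 0, 3, 1): 27 + 28 + 28 + (-7) = 76
σ = (2, 1, 0, 3): 27 + 25 + 16 + 21 = 89
σ = (2, 1, 3, 0): 27 + 25 + 28 + 18 = 98
σ = (2, 3, 0, 1): 27 + 2 + 16 + (-7) = 38
σ = (2, 3, 1, 0): 27 + 2 + 28 + 18 = 75
σ = (3, 0, 1, 2): 25 + 28 + 28 + 25 = 106
σ = (3, 0, 2, 1): 25 + 28 + 4 + (-7) = 50
σ = (3, 1, 0, 2): 25 + 25 + 16 + 25 = 91
σ = (3, 1, 2, 0): 25 + 25 + 4 + 18 = 72
σ = (3, 2, 0, 1): 25 + 2 + 16 + (-7) = 36
σ = (3, 2, 1, 0): 25 + 2 + 28 + 18 = 73
Optimal value attained by: σ = (3, 0, 1, 2).
Answer: det⊕(M) = 106; verdict: NONSINGULAR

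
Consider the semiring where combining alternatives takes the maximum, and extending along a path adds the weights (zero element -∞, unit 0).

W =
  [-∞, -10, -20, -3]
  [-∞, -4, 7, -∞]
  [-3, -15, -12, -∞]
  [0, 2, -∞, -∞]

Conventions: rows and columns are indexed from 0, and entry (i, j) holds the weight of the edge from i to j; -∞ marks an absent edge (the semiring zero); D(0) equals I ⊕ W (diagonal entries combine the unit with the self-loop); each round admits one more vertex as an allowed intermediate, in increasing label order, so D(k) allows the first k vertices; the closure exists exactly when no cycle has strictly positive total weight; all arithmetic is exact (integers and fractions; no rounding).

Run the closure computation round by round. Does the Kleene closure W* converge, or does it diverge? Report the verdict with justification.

D(0):
  [0, -10, -20, -3]
  [-∞, 0, 7, -∞]
  [-3, -15, 0, -∞]
  [0, 2, -∞, 0]
D(1):
  [0, -10, -20, -3]
  [-∞, 0, 7, -∞]
  [-3, -13, 0, -6]
  [0, 2, -20, 0]
D(2):
  [0, -10, -3, -3]
  [-∞, 0, 7, -∞]
  [-3, -13, 0, -6]
  [0, 2, 9, 0]
Detection: at round 3, diagonal entry (3, 3) turns strictly positive.
Key observation: the cycle 3->1->2->0->3 has total weight 2 + 7 + (-3) + (-3), which is strictly positive.
Answer: DIVERGES — positive cycle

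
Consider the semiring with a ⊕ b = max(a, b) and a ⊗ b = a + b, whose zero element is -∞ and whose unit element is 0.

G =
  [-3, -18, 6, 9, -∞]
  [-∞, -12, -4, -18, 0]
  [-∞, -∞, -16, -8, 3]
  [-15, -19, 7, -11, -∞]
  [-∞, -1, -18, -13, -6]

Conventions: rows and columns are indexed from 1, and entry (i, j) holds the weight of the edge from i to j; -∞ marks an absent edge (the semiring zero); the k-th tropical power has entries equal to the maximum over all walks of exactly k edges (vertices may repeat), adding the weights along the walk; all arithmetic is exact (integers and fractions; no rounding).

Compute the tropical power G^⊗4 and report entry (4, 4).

G^⊗2:
  [-6, -10, 16, 6, 9]
  [-33, -1, -11, -12, -1]
  [-23, 2, -1, -10, -3]
  [-18, -30, -4, -1, 10]
  [-28, -7, -5, -19, -1]
G^⊗3:
  [-9, 8, 13, 8, 19]
  [-27, -2, -5, -14, -1]
  [-25, -4, -2, -9, 2]
  [-16, 9, 6, -3, 4]
  [-31, -2, -11, -13, -2]
G^⊗4:
  [-7, 18, 15, 6, 16]
  [-29, -2, -6, -13, -2]
  [-24, 1, -2, -10, 1]
  [-18, 3, 5, -2, 9]
  [-28, -3, -6, -15, -2]
Key observation: the optimum is the walk 4->3->4->3->4, with weight 7 + (-8) + 7 + (-8) = -2.
Optimal value attained by: walk 4->3->4->3->4.
Answer: (G^⊗4)[4][4] = -2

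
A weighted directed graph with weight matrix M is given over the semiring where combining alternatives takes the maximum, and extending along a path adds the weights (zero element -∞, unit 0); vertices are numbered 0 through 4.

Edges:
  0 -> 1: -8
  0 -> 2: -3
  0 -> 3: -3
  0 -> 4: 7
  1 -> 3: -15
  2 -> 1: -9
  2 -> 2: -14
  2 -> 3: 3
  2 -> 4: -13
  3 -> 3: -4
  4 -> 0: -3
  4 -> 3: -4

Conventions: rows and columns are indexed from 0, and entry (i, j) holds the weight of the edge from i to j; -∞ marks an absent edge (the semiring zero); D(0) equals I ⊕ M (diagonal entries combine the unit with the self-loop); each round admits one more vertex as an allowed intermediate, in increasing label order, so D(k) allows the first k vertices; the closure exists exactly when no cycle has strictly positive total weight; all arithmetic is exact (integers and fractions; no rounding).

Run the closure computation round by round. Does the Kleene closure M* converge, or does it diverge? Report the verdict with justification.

D(0):
  [0, -8, -3, -3, 7]
  [-∞, 0, -∞, -15, -∞]
  [-∞, -9, 0, 3, -13]
  [-∞, -∞, -∞, 0, -∞]
  [-3, -∞, -∞, -4, 0]
Detection: at round 1, diagonal entry (4, 4) turns strictly positive.
Key observation: the cycle 4->0->4 has total weight (-3) + 7, which is strictly positive.
Answer: DIVERGES — positive cycle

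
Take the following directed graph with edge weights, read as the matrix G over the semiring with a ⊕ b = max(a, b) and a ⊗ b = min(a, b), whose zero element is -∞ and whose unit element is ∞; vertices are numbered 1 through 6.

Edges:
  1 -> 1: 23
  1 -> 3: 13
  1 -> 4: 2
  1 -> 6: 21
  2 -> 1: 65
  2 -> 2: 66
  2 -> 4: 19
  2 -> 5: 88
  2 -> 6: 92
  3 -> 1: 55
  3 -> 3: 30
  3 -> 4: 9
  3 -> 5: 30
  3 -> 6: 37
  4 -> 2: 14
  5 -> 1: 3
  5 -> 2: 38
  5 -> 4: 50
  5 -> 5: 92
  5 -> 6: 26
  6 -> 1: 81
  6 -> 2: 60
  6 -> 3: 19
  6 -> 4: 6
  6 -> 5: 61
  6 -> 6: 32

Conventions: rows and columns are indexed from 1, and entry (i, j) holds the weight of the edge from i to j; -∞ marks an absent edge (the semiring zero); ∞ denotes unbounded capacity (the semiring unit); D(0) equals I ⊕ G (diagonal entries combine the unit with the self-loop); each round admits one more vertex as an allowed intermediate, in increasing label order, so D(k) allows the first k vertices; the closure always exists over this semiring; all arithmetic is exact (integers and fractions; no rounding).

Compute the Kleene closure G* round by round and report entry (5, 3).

D(0):
  [∞, -∞, 13, 2, -∞, 21]
  [65, ∞, -∞, 19, 88, 92]
  [55, -∞, ∞, 9, 30, 37]
  [-∞, 14, -∞, ∞, -∞, -∞]
  [3, 38, -∞, 50, ∞, 26]
  [81, 60, 19, 6, 61, ∞]
D(1):
  [∞, -∞, 13, 2, -∞, 21]
  [65, ∞, 13, 19, 88, 92]
  [55, -∞, ∞, 9, 30, 37]
  [-∞, 14, -∞, ∞, -∞, -∞]
  [3, 38, 3, 50, ∞, 26]
  [81, 60, 19, 6, 61, ∞]
D(2):
  [∞, -∞, 13, 2, -∞, 21]
  [65, ∞, 13, 19, 88, 92]
  [55, -∞, ∞, 9, 30, 37]
  [14, 14, 13, ∞, 14, 14]
  [38, 38, 13, 50, ∞, 38]
  [81, 60, 19, 19, 61, ∞]
D(3):
  [∞, -∞, 13, 9, 13, 21]
  [65, ∞, 13, 19, 88, 92]
  [55, -∞, ∞, 9, 30, 37]
  [14, 14, 13, ∞, 14, 14]
  [38, 38, 13, 50, ∞, 38]
  [81, 60, 19, 19, 61, ∞]
D(4):
  [∞, 9, 13, 9, 13, 21]
  [65, ∞, 13, 19, 88, 92]
  [55, 9, ∞, 9, 30, 37]
  [14, 14, 13, ∞, 14, 14]
  [38, 38, 13, 50, ∞, 38]
  [81, 60, 19, 19, 61, ∞]
D(5):
  [∞, 13, 13, 13, 13, 21]
  [65, ∞, 13, 50, 88, 92]
  [55, 30, ∞, 30, 30, 37]
  [14, 14, 13, ∞, 14, 14]
  [38, 38, 13, 50, ∞, 38]
  [81, 60, 19, 50, 61, ∞]
D(6):
  [∞, 21, 19, 21, 21, 21]
  [81, ∞, 19, 50, 88, 92]
  [55, 37, ∞, 37, 37, 37]
  [14, 14, 14, ∞, 14, 14]
  [38, 38, 19, 50, ∞, 38]
  [81, 60, 19, 50, 61, ∞]
Answer: G*[5][3] = 19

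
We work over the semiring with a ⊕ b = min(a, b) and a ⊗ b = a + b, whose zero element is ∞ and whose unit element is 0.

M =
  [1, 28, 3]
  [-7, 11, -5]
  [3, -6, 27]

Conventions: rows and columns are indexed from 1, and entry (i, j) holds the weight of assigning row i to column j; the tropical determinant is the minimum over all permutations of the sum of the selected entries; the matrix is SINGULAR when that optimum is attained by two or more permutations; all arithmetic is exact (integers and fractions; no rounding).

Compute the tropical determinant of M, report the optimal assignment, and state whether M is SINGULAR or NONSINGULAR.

σ = (1, 2, 3): 1 + 11 + 27 = 39
σ = (1, 3, 2): 1 + (-5) + (-6) = -10
σ = (2, 1, 3): 28 + (-7) + 27 = 48
σ = (2, 3, 1): 28 + (-5) + 3 = 26
σ = (3, 1, 2): 3 + (-7) + (-6) = -10
σ = (3, 2, 1): 3 + 11 + 3 = 17
Optimal value attained by: σ = (1, 3, 2).
Answer: det⊕(M) = -10; verdict: SINGULAR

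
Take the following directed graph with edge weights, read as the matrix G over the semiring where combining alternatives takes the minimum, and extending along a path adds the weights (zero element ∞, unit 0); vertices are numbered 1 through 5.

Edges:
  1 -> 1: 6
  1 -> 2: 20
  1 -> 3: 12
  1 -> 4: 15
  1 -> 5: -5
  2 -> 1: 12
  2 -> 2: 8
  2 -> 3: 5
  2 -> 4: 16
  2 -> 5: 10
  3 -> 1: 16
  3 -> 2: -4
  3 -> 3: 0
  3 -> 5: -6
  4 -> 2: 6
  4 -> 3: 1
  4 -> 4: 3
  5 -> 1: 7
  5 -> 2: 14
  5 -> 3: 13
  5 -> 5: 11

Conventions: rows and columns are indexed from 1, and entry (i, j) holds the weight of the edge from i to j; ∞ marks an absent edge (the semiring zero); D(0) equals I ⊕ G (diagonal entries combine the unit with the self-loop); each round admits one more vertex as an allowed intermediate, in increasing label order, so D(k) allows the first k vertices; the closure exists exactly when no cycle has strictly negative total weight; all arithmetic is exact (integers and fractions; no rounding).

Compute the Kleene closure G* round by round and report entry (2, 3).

D(0):
  [0, 20, 12, 15, -5]
  [12, 0, 5, 16, 10]
  [16, -4, 0, ∞, -6]
  [∞, 6, 1, 0, ∞]
  [7, 14, 13, ∞, 0]
D(1):
  [0, 20, 12, 15, -5]
  [12, 0, 5, 16, 7]
  [16, -4, 0, 31, -6]
  [∞, 6, 1, 0, ∞]
  [7, 14, 13, 22, 0]
D(2):
  [0, 20, 12, 15, -5]
  [12, 0, 5, 16, 7]
  [8, -4, 0, 12, -6]
  [18, 6, 1, 0, 13]
  [7, 14, 13, 22, 0]
D(3):
  [0, 8, 12, 15, -5]
  [12, 0, 5, 16, -1]
  [8, -4, 0, 12, -6]
  [9, -3, 1, 0, -5]
  [7, 9, 13, 22, 0]
D(4):
  [0, 8, 12, 15, -5]
  [12, 0, 5, 16, -1]
  [8, -4, 0, 12, -6]
  [9, -3, 1, 0, -5]
  [7, 9, 13, 22, 0]
D(5):
  [0, 4, 8, 15, -5]
  [6, 0, 5, 16, -1]
  [1, -4, 0, 12, -6]
  [2, -3, 1, 0, -5]
  [7, 9, 13, 22, 0]
Answer: G*[2][3] = 5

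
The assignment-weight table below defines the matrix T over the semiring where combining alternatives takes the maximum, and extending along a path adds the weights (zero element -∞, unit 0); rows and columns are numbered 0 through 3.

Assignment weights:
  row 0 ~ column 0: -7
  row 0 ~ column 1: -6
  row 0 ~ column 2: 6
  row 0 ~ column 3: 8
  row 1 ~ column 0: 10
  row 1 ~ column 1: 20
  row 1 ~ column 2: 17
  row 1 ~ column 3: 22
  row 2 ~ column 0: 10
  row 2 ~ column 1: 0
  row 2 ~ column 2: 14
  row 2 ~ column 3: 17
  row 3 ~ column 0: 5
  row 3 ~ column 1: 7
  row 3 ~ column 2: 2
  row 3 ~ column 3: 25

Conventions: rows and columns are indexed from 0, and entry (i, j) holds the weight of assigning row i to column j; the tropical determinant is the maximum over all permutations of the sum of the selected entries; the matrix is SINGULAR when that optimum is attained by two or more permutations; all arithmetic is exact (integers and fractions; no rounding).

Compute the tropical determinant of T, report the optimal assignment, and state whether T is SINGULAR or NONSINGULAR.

σ = (0, 1, 2, 3): (-7) + 20 + 14 + 25 = 52
σ = (0, 1, 3, 2): (-7) + 20 + 17 + 2 = 32
σ = (0, 2, 1, 3): (-7) + 17 + 0 + 25 = 35
σ = (0, 2, 3, 1): (-7) + 17 + 17 + 7 = 34
σ = (0, 3, 1, 2): (-7) + 22 + 0 + 2 = 17
σ = (0, 3, 2, 1): (-7) + 22 + 14 + 7 = 36
σ = (1, 0, 2, 3): (-6) + 10 + 14 + 25 = 43
σ = (1, 0, 3, 2): (-6) + 10 + 17 + 2 = 23
σ = (1, 2, 0, 3): (-6) + 17 + 10 + 25 = 46
σ = (1, 2, 3, 0): (-6) + 17 + 17 + 5 = 33
σ = (1, 3, 0, 2): (-6) + 22 + 10 + 2 = 28
σ = (1, 3, 2, 0): (-6) + 22 + 14 + 5 = 35
σ = (2, 0, 1, 3): 6 + 10 + 0 + 25 = 41
σ = (2, 0, 3, 1): 6 + 10 + 17 + 7 = 40
σ = (2, 1, 0, 3): 6 + 20 + 10 + 25 = 61
σ = (2, 1, 3, 0): 6 + 20 + 17 + 5 = 48
σ = (2, 3, 0, 1): 6 + 22 + 10 + 7 = 45
σ = (2, 3, 1, 0): 6 + 22 + 0 + 5 = 33
σ = (3, 0, 1, 2): 8 + 10 + 0 + 2 = 20
σ = (3, 0, 2, 1): 8 + 10 + 14 + 7 = 39
σ = (3, 1, 0, 2): 8 + 20 + 10 + 2 = 40
σ = (3, 1, 2, 0): 8 + 20 + 14 + 5 = 47
σ = (3, 2, 0, 1): 8 + 17 + 10 + 7 = 42
σ = (3, 2, 1, 0): 8 + 17 + 0 + 5 = 30
Optimal value attained by: σ = (2, 1, 0, 3).
Answer: det⊕(T) = 61; verdict: NONSINGULAR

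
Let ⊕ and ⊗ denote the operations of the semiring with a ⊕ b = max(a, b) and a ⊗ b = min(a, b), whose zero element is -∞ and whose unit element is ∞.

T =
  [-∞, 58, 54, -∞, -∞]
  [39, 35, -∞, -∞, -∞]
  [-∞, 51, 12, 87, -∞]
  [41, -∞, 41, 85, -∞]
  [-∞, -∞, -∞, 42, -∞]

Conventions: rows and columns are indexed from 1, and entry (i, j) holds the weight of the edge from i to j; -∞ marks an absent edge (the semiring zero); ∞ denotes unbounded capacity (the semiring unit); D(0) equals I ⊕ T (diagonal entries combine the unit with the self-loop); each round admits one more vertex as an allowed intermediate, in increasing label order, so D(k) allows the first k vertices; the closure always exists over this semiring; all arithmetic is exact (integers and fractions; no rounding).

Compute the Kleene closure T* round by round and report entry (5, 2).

D(0):
  [∞, 58, 54, -∞, -∞]
  [39, ∞, -∞, -∞, -∞]
  [-∞, 51, ∞, 87, -∞]
  [41, -∞, 41, ∞, -∞]
  [-∞, -∞, -∞, 42, ∞]
D(1):
  [∞, 58, 54, -∞, -∞]
  [39, ∞, 39, -∞, -∞]
  [-∞, 51, ∞, 87, -∞]
  [41, 41, 41, ∞, -∞]
  [-∞, -∞, -∞, 42, ∞]
D(2):
  [∞, 58, 54, -∞, -∞]
  [39, ∞, 39, -∞, -∞]
  [39, 51, ∞, 87, -∞]
  [41, 41, 41, ∞, -∞]
  [-∞, -∞, -∞, 42, ∞]
D(3):
  [∞, 58, 54, 54, -∞]
  [39, ∞, 39, 39, -∞]
  [39, 51, ∞, 87, -∞]
  [41, 41, 41, ∞, -∞]
  [-∞, -∞, -∞, 42, ∞]
D(4):
  [∞, 58, 54, 54, -∞]
  [39, ∞, 39, 39, -∞]
  [41, 51, ∞, 87, -∞]
  [41, 41, 41, ∞, -∞]
  [41, 41, 41, 42, ∞]
D(5):
  [∞, 58, 54, 54, -∞]
  [39, ∞, 39, 39, -∞]
  [41, 51, ∞, 87, -∞]
  [41, 41, 41, ∞, -∞]
  [41, 41, 41, 42, ∞]
Answer: T*[5][2] = 41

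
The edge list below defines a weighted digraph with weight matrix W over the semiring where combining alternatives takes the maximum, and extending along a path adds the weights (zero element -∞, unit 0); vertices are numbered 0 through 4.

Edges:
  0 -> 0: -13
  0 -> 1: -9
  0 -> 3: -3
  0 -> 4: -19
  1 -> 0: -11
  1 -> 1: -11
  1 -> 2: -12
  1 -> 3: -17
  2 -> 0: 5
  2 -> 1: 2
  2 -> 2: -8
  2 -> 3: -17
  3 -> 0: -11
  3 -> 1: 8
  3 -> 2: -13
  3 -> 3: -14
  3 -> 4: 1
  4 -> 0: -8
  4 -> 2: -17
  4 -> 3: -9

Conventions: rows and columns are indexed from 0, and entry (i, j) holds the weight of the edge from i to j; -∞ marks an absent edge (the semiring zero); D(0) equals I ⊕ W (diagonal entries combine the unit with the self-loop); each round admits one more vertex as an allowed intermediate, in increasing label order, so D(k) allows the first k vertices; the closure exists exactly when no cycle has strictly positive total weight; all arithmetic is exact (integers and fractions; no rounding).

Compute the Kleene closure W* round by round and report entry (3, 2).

D(0):
  [0, -9, -∞, -3, -19]
  [-11, 0, -12, -17, -∞]
  [5, 2, 0, -17, -∞]
  [-11, 8, -13, 0, 1]
  [-8, -∞, -17, -9, 0]
D(1):
  [0, -9, -∞, -3, -19]
  [-11, 0, -12, -14, -30]
  [5, 2, 0, 2, -14]
  [-11, 8, -13, 0, 1]
  [-8, -17, -17, -9, 0]
D(2):
  [0, -9, -21, -3, -19]
  [-11, 0, -12, -14, -30]
  [5, 2, 0, 2, -14]
  [-3, 8, -4, 0, 1]
  [-8, -17, -17, -9, 0]
D(3):
  [0, -9, -21, -3, -19]
  [-7, 0, -12, -10, -26]
  [5, 2, 0, 2, -14]
  [1, 8, -4, 0, 1]
  [-8, -15, -17, -9, 0]
D(4):
  [0, 5, -7, -3, -2]
  [-7, 0, -12, -10, -9]
  [5, 10, 0, 2, 3]
  [1, 8, -4, 0, 1]
  [-8, -1, -13, -9, 0]
D(5):
  [0, 5, -7, -3, -2]
  [-7, 0, -12, -10, -9]
  [5, 10, 0, 2, 3]
  [1, 8, -4, 0, 1]
  [-8, -1, -13, -9, 0]
Answer: W*[3][2] = -4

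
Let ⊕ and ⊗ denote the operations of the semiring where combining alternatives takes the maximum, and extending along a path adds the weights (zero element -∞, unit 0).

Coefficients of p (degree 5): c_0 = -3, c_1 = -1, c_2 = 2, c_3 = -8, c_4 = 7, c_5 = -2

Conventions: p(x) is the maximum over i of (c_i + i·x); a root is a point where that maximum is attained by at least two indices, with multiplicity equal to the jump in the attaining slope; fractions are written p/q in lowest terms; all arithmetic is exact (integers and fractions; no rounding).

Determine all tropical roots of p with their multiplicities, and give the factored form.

hull edge (i=0, c=-3) to (i=4, c=7): slope 5/2, span 4
hull edge (i=4, c=7) to (i=5, c=-2): slope -9, span 1
Factored form: p(x) = -2 ⊗ (x ⊕ (-5/2)) ⊗ (x ⊕ (-5/2)) ⊗ (x ⊕ (-5/2)) ⊗ (x ⊕ (-5/2)) ⊗ (x ⊕ 9)
Answer: roots = -5/2 (mult 4), 9 (mult 1)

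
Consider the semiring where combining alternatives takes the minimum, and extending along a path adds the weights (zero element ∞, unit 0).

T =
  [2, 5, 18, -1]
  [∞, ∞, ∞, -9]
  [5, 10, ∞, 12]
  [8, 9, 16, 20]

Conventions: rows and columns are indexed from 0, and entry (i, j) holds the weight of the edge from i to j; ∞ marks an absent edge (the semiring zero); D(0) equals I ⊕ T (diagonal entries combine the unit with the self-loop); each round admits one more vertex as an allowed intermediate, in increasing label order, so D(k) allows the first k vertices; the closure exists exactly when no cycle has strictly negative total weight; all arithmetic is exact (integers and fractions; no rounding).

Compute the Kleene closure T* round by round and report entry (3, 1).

D(0):
  [0, 5, 18, -1]
  [∞, 0, ∞, -9]
  [5, 10, 0, 12]
  [8, 9, 16, 0]
D(1):
  [0, 5, 18, -1]
  [∞, 0, ∞, -9]
  [5, 10, 0, 4]
  [8, 9, 16, 0]
D(2):
  [0, 5, 18, -4]
  [∞, 0, ∞, -9]
  [5, 10, 0, 1]
  [8, 9, 16, 0]
D(3):
  [0, 5, 18, -4]
  [∞, 0, ∞, -9]
  [5, 10, 0, 1]
  [8, 9, 16, 0]
D(4):
  [0, 5, 12, -4]
  [-1, 0, 7, -9]
  [5, 10, 0, 1]
  [8, 9, 16, 0]
Answer: T*[3][1] = 9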